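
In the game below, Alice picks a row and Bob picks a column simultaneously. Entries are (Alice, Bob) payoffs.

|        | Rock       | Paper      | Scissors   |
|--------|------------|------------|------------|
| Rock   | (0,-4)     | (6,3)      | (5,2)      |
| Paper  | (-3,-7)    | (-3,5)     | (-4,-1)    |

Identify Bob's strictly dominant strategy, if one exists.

Paper

A strategy is strictly dominant if it gives Bob a strictly higher payoff than every other strategy, against every choice by the opponent.
Paper strictly dominates: vs Rock: 3 > each of {-4, 2}; vs Paper: 5 > each of {-7, -1}.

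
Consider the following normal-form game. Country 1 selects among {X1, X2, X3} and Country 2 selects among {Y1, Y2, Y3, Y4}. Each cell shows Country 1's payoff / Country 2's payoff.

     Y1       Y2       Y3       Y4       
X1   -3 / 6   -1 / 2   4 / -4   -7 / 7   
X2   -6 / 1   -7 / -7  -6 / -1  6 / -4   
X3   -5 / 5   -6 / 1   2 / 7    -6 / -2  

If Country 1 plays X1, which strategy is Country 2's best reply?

With Country 1 fixed at X1, Country 2's payoffs are: Y1 → 6, Y2 → 2, Y3 → -4, Y4 → 7.
The maximum is 7, achieved by Y4.

Y4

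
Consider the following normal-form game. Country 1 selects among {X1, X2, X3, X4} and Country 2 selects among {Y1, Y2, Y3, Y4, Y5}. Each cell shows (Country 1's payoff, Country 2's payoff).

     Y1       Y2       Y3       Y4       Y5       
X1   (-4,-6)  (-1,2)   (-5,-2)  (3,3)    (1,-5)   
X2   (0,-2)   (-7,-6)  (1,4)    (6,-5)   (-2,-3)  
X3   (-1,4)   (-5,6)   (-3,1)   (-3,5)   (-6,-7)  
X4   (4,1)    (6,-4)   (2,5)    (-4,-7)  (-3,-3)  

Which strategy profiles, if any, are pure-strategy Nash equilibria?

A profile is a Nash equilibrium when each player is best-responding to the other.
Country 1's best responses — vs Y1: X4 (payoff 4); vs Y2: X4 (payoff 6); vs Y3: X4 (payoff 2); vs Y4: X2 (payoff 6); vs Y5: X1 (payoff 1).
Country 2's best responses — vs X1: Y4 (payoff 3); vs X2: Y3 (payoff 4); vs X3: Y2 (payoff 6); vs X4: Y3 (payoff 5).
The only mutual best response is (X4, Y3); neither player gains by switching there.

(X4, Y3)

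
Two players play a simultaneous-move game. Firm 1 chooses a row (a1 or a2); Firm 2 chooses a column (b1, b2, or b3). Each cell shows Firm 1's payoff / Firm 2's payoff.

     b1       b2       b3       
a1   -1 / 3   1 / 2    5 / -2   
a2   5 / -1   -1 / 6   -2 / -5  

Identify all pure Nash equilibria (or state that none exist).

No pure-strategy Nash equilibrium

A profile is a Nash equilibrium when each player is best-responding to the other.
Firm 1's best responses — vs b1: a2 (payoff 5); vs b2: a1 (payoff 1); vs b3: a1 (payoff 5).
Firm 2's best responses — vs a1: b1 (payoff 3); vs a2: b2 (payoff 6).
No cell has both players best-responding. For instance, Firm 1's best reply to b1 is a2, but against a2 Firm 2 prefers b2 over b1.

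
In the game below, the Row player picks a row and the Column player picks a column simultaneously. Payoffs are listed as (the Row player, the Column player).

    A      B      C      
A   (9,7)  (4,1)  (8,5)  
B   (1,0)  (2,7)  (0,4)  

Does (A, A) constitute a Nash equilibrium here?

Yes

Holding the Column player at A: the Row player gets 9 from A, versus 1 from B. No profitable deviation for the Row player.
Holding the Row player at A: the Column player gets 7 from A, versus 1 from B, 5 from C. No profitable deviation for the Column player either.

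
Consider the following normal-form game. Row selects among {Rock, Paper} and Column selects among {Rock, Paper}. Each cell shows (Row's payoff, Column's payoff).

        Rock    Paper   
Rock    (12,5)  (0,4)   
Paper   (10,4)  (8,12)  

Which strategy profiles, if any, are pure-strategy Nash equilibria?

Check mutual best responses: a cell is a NE iff neither player can gain by unilaterally deviating.
Row's best responses — vs Rock: Rock (payoff 12); vs Paper: Paper (payoff 8).
Column's best responses — vs Rock: Rock (payoff 5); vs Paper: Paper (payoff 12).
Mutual best responses occur at (Rock, Rock) and (Paper, Paper); at each, neither player gains by switching.

(Rock, Rock) and (Paper, Paper)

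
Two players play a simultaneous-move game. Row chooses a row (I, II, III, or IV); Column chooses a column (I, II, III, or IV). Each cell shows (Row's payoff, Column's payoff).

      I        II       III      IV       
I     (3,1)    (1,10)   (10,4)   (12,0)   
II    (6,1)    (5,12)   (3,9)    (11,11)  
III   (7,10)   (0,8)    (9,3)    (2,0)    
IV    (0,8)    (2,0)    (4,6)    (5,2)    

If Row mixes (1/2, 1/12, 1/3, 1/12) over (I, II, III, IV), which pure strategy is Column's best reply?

Column's best reply maximizes expected payoff against the mix.
I: (1/2)·1 + (1/12)·1 + (1/3)·10 + (1/12)·8 = 55/12
II: (1/2)·10 + (1/12)·12 + (1/3)·8 + (1/12)·0 = 26/3
III: (1/2)·4 + (1/12)·9 + (1/3)·3 + (1/12)·6 = 17/4
IV: (1/2)·0 + (1/12)·11 + (1/3)·0 + (1/12)·2 = 13/12
Highest expected payoff is 26/3, from II.

II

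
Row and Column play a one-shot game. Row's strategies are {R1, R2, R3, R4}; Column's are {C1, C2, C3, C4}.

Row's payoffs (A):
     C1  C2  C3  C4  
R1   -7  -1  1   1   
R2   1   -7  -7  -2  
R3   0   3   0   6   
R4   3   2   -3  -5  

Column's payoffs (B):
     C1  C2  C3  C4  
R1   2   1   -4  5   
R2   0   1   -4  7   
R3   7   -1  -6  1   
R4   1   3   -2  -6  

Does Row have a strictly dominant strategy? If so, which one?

Check whether one of Row's strategies beats all alternatives regardless of what the opponent does.
R1 is not dominant: against C1, R2 gives 1 > -7.
R2 is not dominant: against C1, R4 gives 3 > 1.
R3 is not dominant: against C1, R2 gives 1 > 0.
R4 is not dominant: against C2, R3 gives 3 > 2.
No single strategy is best against every opponent action.

No strictly dominant strategy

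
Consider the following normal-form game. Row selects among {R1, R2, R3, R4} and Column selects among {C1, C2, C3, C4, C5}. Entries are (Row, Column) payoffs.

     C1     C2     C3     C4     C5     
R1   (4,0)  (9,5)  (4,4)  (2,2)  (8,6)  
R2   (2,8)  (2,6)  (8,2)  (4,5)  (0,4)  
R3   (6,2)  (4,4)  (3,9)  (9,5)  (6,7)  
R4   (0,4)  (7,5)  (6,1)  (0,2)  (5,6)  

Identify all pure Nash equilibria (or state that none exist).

(R1, C5)

Check mutual best responses: a cell is a NE iff neither player can gain by unilaterally deviating.
Row's best responses — vs C1: R3 (payoff 6); vs C2: R1 (payoff 9); vs C3: R2 (payoff 8); vs C4: R3 (payoff 9); vs C5: R1 (payoff 8).
Column's best responses — vs R1: C5 (payoff 6); vs R2: C1 (payoff 8); vs R3: C3 (payoff 9); vs R4: C5 (payoff 6).
The only mutual best response is (R1, C5); neither player gains by switching there.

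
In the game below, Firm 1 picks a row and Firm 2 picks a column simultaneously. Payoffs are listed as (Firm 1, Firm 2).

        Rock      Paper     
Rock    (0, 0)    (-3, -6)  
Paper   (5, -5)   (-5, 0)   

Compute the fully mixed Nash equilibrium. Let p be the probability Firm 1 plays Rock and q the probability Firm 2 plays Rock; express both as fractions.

p = 5/11, q = 2/7

Each player's mixing probability is pinned down by making the *other* player indifferent.
Firm 2 indifferent between Rock and Paper: p·0 + (1−p)·(-5) = p·(-6) + (1−p)·0 ⟹ (-5) + 5p = 0 + (-6)p ⟹ p = 5/11.
Firm 1 indifferent between Rock and Paper: q·0 + (1−q)·(-3) = q·5 + (1−q)·(-5) ⟹ (-3) + 3q = (-5) + 10q ⟹ q = 2/7.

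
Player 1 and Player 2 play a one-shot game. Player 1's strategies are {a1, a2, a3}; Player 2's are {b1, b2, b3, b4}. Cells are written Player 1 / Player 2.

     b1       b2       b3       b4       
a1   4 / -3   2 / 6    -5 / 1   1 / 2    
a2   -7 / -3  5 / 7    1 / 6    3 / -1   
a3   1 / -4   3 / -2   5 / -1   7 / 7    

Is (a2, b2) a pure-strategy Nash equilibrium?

Holding Player 2 at b2: Player 1 gets 5 from a2, versus 2 from a1, 3 from a3. No profitable deviation for Player 1.
Holding Player 1 at a2: Player 2 gets 7 from b2, versus -3 from b1, 6 from b3, -1 from b4. No profitable deviation for Player 2 either.

Yes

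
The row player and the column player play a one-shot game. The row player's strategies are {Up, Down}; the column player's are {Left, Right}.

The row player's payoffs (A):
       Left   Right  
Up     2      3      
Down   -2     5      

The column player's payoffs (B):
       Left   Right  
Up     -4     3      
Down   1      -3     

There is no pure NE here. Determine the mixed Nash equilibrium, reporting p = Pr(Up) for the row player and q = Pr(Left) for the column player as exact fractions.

In a mixed NE each player is indifferent between their pure strategies, so the opponent's mix sets the indifference.
The column player indifferent between Left and Right: p·(-4) + (1−p)·1 = p·3 + (1−p)·(-3) ⟹ 1 + (-5)p = (-3) + 6p ⟹ p = 4/11.
The row player indifferent between Up and Down: q·2 + (1−q)·3 = q·(-2) + (1−q)·5 ⟹ 3 + (-1)q = 5 + (-7)q ⟹ q = 1/3.

p = 4/11, q = 1/3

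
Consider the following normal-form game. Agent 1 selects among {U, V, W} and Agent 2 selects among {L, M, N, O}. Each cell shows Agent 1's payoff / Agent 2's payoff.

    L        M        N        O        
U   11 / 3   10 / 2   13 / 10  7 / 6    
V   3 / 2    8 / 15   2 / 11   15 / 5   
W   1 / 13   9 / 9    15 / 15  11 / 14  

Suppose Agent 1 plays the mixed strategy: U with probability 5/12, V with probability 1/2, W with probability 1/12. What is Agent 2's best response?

N

Compute Agent 2's expected payoff from each pure strategy against the given mix.
L: (5/12)·3 + (1/2)·2 + (1/12)·13 = 10/3
M: (5/12)·2 + (1/2)·15 + (1/12)·9 = 109/12
N: (5/12)·10 + (1/2)·11 + (1/12)·15 = 131/12
O: (5/12)·6 + (1/2)·5 + (1/12)·14 = 37/6
Highest expected payoff is 131/12, from N.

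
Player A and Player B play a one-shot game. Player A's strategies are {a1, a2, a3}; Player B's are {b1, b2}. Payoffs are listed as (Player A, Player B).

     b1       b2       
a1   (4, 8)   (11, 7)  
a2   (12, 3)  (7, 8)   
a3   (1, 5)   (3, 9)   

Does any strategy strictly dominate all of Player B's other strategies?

A strategy is strictly dominant if it gives Player B a strictly higher payoff than every other strategy, against every choice by the opponent.
b1 is not dominant: against a2, b2 gives 8 > 3.
b2 is not dominant: against a1, b1 gives 8 > 7.
No single strategy is best against every opponent action.

None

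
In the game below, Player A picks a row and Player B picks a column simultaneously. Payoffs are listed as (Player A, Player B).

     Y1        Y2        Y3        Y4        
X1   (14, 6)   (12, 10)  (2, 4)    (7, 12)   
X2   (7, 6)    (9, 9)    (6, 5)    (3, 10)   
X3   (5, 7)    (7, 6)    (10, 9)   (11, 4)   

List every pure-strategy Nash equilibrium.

(X3, Y3)

A profile is a Nash equilibrium when each player is best-responding to the other.
Player A's best responses — vs Y1: X1 (payoff 14); vs Y2: X1 (payoff 12); vs Y3: X3 (payoff 10); vs Y4: X3 (payoff 11).
Player B's best responses — vs X1: Y4 (payoff 12); vs X2: Y4 (payoff 10); vs X3: Y3 (payoff 9).
The only mutual best response is (X3, Y3); neither player gains by switching there.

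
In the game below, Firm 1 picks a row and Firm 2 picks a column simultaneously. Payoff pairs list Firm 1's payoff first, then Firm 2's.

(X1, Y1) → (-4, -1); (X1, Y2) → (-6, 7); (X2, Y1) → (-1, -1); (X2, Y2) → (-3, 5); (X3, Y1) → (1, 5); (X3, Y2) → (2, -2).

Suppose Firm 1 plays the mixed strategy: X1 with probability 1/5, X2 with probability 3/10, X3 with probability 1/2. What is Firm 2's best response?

Compute Firm 2's expected payoff from each pure strategy against the given mix.
Y1: (1/5)·(-1) + (3/10)·(-1) + (1/2)·5 = 2
Y2: (1/5)·7 + (3/10)·5 + (1/2)·(-2) = 19/10
Highest expected payoff is 2, from Y1.

Y1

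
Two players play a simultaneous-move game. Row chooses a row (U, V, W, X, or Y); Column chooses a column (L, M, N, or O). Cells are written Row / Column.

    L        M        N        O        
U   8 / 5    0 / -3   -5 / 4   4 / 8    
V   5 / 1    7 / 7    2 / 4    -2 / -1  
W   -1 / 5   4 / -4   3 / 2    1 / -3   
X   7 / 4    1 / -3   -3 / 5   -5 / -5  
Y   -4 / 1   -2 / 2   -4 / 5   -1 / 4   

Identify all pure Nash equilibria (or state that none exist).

(U, O) and (V, M)

A profile is a Nash equilibrium when each player is best-responding to the other.
Row's best responses — vs L: U (payoff 8); vs M: V (payoff 7); vs N: W (payoff 3); vs O: U (payoff 4).
Column's best responses — vs U: O (payoff 8); vs V: M (payoff 7); vs W: L (payoff 5); vs X: N (payoff 5); vs Y: N (payoff 5).
Mutual best responses occur at (U, O) and (V, M); at each, neither player gains by switching.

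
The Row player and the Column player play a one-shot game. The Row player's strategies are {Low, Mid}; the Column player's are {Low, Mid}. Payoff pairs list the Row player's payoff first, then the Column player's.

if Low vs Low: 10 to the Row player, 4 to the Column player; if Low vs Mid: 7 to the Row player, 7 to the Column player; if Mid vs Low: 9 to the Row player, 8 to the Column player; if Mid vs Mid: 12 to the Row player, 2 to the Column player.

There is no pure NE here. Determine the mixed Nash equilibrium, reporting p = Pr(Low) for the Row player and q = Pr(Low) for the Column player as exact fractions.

p = 2/3, q = 5/6

In a mixed NE each player is indifferent between their pure strategies, so the opponent's mix sets the indifference.
The Column player indifferent between Low and Mid: p·4 + (1−p)·8 = p·7 + (1−p)·2 ⟹ 8 + (-4)p = 2 + 5p ⟹ p = 2/3.
The Row player indifferent between Low and Mid: q·10 + (1−q)·7 = q·9 + (1−q)·12 ⟹ 7 + 3q = 12 + (-3)q ⟹ q = 5/6.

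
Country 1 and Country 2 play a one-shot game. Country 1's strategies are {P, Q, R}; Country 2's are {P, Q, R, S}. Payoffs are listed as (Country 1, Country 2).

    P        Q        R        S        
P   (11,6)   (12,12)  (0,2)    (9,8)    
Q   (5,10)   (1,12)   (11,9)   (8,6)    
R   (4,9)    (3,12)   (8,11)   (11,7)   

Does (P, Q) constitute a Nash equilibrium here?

Yes

Holding Country 2 at Q: Country 1 gets 12 from P, versus 1 from Q, 3 from R. No profitable deviation for Country 1.
Holding Country 1 at P: Country 2 gets 12 from Q, versus 6 from P, 2 from R, 8 from S. No profitable deviation for Country 2 either.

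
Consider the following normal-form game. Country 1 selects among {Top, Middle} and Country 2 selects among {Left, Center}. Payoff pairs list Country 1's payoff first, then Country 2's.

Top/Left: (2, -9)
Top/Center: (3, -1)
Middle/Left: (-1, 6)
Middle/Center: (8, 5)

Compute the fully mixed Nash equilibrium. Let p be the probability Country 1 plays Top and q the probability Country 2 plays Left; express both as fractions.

Each player's mixing probability is pinned down by making the *other* player indifferent.
Country 2 indifferent between Left and Center: p·(-9) + (1−p)·6 = p·(-1) + (1−p)·5 ⟹ 6 + (-15)p = 5 + (-6)p ⟹ p = 1/9.
Country 1 indifferent between Top and Middle: q·2 + (1−q)·3 = q·(-1) + (1−q)·8 ⟹ 3 + (-1)q = 8 + (-9)q ⟹ q = 5/8.

p = 1/9, q = 5/8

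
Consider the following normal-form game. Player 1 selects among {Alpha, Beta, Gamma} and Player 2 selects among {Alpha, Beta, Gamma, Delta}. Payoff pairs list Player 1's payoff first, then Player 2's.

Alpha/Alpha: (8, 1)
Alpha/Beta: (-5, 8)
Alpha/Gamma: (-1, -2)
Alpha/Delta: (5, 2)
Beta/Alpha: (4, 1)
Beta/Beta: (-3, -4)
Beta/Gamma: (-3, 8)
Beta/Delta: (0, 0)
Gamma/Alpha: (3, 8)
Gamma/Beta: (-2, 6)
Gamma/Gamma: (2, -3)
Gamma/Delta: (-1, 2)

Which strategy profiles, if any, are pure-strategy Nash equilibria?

A profile is a Nash equilibrium when each player is best-responding to the other.
Player 1's best responses — vs Alpha: Alpha (payoff 8); vs Beta: Gamma (payoff -2); vs Gamma: Gamma (payoff 2); vs Delta: Alpha (payoff 5).
Player 2's best responses — vs Alpha: Beta (payoff 8); vs Beta: Gamma (payoff 8); vs Gamma: Alpha (payoff 8).
No cell has both players best-responding. For instance, Player 1's best reply to Gamma is Gamma, but against Gamma Player 2 prefers Alpha over Gamma.

No pure-strategy Nash equilibrium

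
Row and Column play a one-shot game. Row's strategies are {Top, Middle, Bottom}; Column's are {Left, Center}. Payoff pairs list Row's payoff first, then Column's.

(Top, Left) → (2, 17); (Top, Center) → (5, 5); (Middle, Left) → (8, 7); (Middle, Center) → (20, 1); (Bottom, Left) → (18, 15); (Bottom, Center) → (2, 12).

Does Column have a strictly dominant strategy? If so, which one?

A strategy is strictly dominant if it gives Column a strictly higher payoff than every other strategy, against every choice by the opponent.
Left strictly dominates: vs Top: 17 > 5; vs Middle: 7 > 1; vs Bottom: 15 > 12.

Left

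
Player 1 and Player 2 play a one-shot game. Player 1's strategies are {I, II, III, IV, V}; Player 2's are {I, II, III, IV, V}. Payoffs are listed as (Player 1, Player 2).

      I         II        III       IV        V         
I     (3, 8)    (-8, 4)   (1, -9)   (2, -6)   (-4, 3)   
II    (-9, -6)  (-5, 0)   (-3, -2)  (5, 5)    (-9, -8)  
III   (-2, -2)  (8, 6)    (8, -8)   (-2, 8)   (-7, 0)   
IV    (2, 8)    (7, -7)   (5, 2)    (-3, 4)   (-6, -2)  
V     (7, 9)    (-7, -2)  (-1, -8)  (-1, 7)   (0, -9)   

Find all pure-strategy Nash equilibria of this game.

Find each player's best response to every opponent strategy; NE are the intersections.
Player 1's best responses — vs I: V (payoff 7); vs II: III (payoff 8); vs III: III (payoff 8); vs IV: II (payoff 5); vs V: V (payoff 0).
Player 2's best responses — vs I: I (payoff 8); vs II: IV (payoff 5); vs III: IV (payoff 8); vs IV: I (payoff 8); vs V: I (payoff 9).
Mutual best responses occur at (II, IV) and (V, I); at each, neither player gains by switching.

(II, IV) and (V, I)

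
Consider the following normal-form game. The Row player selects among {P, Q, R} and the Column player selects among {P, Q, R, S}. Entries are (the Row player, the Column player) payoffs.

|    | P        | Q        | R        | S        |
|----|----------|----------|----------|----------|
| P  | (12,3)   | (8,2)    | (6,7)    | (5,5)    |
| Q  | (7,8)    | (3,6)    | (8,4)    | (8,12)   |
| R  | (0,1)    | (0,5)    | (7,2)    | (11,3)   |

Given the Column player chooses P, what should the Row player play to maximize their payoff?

P

With the Column player fixed at P, the Row player's payoffs are: P → 12, Q → 7, R → 0.
The maximum is 12, achieved by P.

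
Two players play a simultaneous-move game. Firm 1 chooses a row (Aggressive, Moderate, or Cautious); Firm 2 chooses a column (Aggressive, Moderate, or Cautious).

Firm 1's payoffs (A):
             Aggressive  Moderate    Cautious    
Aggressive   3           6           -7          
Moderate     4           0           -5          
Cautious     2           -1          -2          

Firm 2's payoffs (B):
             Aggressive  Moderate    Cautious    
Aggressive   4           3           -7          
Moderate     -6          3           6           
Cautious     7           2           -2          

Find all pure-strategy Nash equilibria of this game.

None

Check mutual best responses: a cell is a NE iff neither player can gain by unilaterally deviating.
Firm 1's best responses — vs Aggressive: Moderate (payoff 4); vs Moderate: Aggressive (payoff 6); vs Cautious: Cautious (payoff -2).
Firm 2's best responses — vs Aggressive: Aggressive (payoff 4); vs Moderate: Cautious (payoff 6); vs Cautious: Aggressive (payoff 7).
No cell has both players best-responding. For instance, Firm 1's best reply to Aggressive is Moderate, but against Moderate Firm 2 prefers Cautious over Aggressive.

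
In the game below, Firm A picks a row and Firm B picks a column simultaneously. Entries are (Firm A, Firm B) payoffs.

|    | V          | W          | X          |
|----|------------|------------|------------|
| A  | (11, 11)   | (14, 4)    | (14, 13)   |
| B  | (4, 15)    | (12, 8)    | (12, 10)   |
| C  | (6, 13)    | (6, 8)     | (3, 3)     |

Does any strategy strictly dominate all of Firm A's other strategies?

Check whether one of Firm A's strategies beats all alternatives regardless of what the opponent does.
A strictly dominates: vs V: 11 > each of {4, 6}; vs W: 14 > each of {12, 6}; vs X: 14 > each of {12, 3}.

A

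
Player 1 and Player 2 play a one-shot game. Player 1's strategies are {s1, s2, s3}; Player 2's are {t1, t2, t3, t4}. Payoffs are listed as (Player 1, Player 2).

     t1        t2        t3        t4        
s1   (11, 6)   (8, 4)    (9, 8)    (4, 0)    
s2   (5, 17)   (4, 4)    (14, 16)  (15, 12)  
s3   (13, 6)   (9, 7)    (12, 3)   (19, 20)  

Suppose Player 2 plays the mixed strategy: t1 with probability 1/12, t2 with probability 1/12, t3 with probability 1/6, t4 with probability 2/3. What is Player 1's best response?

s3

Compute Player 1's expected payoff from each pure strategy against the given mix.
s1: (1/12)·11 + (1/12)·8 + (1/6)·9 + (2/3)·4 = 23/4
s2: (1/12)·5 + (1/12)·4 + (1/6)·14 + (2/3)·15 = 157/12
s3: (1/12)·13 + (1/12)·9 + (1/6)·12 + (2/3)·19 = 33/2
Highest expected payoff is 33/2, from s3.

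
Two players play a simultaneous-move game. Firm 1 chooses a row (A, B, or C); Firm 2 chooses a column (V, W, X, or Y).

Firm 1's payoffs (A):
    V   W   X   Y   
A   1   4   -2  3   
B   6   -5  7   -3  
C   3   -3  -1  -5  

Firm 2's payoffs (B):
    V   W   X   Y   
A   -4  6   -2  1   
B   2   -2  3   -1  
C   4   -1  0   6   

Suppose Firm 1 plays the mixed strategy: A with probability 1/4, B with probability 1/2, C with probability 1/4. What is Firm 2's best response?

Y

Compute Firm 2's expected payoff from each pure strategy against the given mix.
V: (1/4)·(-4) + (1/2)·2 + (1/4)·4 = 1
W: (1/4)·6 + (1/2)·(-2) + (1/4)·(-1) = 1/4
X: (1/4)·(-2) + (1/2)·3 + (1/4)·0 = 1
Y: (1/4)·1 + (1/2)·(-1) + (1/4)·6 = 5/4
Highest expected payoff is 5/4, from Y.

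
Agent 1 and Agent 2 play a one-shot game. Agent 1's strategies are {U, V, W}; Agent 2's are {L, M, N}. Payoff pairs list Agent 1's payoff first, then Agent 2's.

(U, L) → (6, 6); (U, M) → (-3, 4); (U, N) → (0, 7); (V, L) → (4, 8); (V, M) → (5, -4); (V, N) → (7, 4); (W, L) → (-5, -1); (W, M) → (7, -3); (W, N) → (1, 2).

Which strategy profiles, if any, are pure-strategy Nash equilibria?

Check mutual best responses: a cell is a NE iff neither player can gain by unilaterally deviating.
Agent 1's best responses — vs L: U (payoff 6); vs M: W (payoff 7); vs N: V (payoff 7).
Agent 2's best responses — vs U: N (payoff 7); vs V: L (payoff 8); vs W: N (payoff 2).
No cell has both players best-responding. For instance, Agent 1's best reply to L is U, but against U Agent 2 prefers N over L.

No pure-strategy Nash equilibrium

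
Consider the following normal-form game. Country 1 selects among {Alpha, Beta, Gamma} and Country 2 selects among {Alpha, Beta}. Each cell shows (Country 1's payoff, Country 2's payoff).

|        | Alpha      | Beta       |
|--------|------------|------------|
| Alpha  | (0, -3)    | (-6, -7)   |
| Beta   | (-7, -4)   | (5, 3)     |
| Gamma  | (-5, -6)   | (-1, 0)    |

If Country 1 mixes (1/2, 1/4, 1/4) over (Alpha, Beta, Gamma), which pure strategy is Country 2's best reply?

Country 2's best reply maximizes expected payoff against the mix.
Alpha: (1/2)·(-3) + (1/4)·(-4) + (1/4)·(-6) = -4
Beta: (1/2)·(-7) + (1/4)·3 + (1/4)·0 = -11/4
Highest expected payoff is -11/4, from Beta.

Beta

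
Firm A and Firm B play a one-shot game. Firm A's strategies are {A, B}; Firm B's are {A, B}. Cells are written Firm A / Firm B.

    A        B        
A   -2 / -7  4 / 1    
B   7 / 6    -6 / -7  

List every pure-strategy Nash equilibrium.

Find each player's best response to every opponent strategy; NE are the intersections.
Firm A's best responses — vs A: B (payoff 7); vs B: A (payoff 4).
Firm B's best responses — vs A: B (payoff 1); vs B: A (payoff 6).
Mutual best responses occur at (A, B) and (B, A); at each, neither player gains by switching.

(A, B) and (B, A)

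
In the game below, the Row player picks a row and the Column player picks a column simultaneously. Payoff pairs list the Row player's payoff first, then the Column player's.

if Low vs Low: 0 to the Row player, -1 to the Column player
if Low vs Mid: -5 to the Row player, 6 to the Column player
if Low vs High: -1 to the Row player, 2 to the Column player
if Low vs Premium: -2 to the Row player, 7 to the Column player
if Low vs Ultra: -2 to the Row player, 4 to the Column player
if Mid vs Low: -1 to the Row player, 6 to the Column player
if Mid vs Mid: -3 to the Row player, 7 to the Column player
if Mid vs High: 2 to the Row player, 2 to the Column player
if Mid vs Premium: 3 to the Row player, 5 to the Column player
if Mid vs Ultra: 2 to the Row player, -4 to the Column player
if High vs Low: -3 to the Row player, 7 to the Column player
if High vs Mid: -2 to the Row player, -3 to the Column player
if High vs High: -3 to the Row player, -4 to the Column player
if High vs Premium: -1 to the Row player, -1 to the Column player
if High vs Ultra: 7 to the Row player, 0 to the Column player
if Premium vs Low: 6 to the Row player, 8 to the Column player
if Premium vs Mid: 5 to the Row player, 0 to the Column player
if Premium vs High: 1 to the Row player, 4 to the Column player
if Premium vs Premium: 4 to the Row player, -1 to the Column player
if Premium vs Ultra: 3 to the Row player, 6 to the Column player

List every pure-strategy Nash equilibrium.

(Premium, Low)

Check mutual best responses: a cell is a NE iff neither player can gain by unilaterally deviating.
The Row player's best responses — vs Low: Premium (payoff 6); vs Mid: Premium (payoff 5); vs High: Mid (payoff 2); vs Premium: Premium (payoff 4); vs Ultra: High (payoff 7).
The Column player's best responses — vs Low: Premium (payoff 7); vs Mid: Mid (payoff 7); vs High: Low (payoff 7); vs Premium: Low (payoff 8).
The only mutual best response is (Premium, Low); neither player gains by switching there.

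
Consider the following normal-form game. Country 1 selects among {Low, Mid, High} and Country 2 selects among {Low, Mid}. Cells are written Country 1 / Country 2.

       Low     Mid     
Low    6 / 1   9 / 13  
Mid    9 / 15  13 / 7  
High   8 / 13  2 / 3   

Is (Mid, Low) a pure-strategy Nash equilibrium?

Holding Country 2 at Low: Country 1 gets 9 from Mid, versus 6 from Low, 8 from High. No profitable deviation for Country 1.
Holding Country 1 at Mid: Country 2 gets 15 from Low, versus 7 from Mid. No profitable deviation for Country 2 either.

Yes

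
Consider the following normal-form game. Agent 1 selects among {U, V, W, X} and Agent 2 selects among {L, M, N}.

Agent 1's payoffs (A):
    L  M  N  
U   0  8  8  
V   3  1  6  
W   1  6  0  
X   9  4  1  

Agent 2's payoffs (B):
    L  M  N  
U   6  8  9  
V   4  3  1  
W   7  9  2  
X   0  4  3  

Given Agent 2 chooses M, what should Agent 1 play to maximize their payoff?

With Agent 2 fixed at M, Agent 1's payoffs are: U → 8, V → 1, W → 6, X → 4.
The maximum is 8, achieved by U.

U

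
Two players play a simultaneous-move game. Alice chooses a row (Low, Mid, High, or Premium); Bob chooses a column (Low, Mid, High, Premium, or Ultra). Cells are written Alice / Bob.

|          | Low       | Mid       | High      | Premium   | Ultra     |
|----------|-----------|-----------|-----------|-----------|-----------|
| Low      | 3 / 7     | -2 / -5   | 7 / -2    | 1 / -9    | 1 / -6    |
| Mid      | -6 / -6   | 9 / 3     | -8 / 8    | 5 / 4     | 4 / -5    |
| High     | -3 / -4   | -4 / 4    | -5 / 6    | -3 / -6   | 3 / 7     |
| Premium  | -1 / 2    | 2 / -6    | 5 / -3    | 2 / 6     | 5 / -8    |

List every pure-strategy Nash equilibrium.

Find each player's best response to every opponent strategy; NE are the intersections.
Alice's best responses — vs Low: Low (payoff 3); vs Mid: Mid (payoff 9); vs High: Low (payoff 7); vs Premium: Mid (payoff 5); vs Ultra: Premium (payoff 5).
Bob's best responses — vs Low: Low (payoff 7); vs Mid: High (payoff 8); vs High: Ultra (payoff 7); vs Premium: Premium (payoff 6).
The only mutual best response is (Low, Low); neither player gains by switching there.

(Low, Low)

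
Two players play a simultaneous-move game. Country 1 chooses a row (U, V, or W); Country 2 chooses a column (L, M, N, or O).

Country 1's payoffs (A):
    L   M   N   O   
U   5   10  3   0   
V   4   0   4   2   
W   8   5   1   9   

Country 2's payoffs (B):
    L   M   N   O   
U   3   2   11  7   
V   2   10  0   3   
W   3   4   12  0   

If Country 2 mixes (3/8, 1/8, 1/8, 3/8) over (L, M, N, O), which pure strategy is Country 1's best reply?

W

Compute Country 1's expected payoff from each pure strategy against the given mix.
U: (3/8)·5 + (1/8)·10 + (1/8)·3 + (3/8)·0 = 7/2
V: (3/8)·4 + (1/8)·0 + (1/8)·4 + (3/8)·2 = 11/4
W: (3/8)·8 + (1/8)·5 + (1/8)·1 + (3/8)·9 = 57/8
Highest expected payoff is 57/8, from W.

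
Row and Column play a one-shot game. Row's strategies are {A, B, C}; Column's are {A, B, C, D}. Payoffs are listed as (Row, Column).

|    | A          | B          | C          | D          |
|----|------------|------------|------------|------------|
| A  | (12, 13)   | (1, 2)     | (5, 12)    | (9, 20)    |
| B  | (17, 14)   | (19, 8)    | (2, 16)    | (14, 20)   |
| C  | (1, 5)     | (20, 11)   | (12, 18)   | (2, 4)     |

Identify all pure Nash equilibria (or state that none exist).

(B, D) and (C, C)

Find each player's best response to every opponent strategy; NE are the intersections.
Row's best responses — vs A: B (payoff 17); vs B: C (payoff 20); vs C: C (payoff 12); vs D: B (payoff 14).
Column's best responses — vs A: D (payoff 20); vs B: D (payoff 20); vs C: C (payoff 18).
Mutual best responses occur at (B, D) and (C, C); at each, neither player gains by switching.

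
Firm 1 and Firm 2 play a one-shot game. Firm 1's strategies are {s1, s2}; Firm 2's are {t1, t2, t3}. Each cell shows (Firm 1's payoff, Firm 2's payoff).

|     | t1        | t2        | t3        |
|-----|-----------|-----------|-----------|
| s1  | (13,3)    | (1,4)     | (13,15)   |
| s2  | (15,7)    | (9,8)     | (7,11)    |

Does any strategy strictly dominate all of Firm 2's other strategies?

t3

Check whether one of Firm 2's strategies beats all alternatives regardless of what the opponent does.
t3 strictly dominates: vs s1: 15 > each of {3, 4}; vs s2: 11 > each of {7, 8}.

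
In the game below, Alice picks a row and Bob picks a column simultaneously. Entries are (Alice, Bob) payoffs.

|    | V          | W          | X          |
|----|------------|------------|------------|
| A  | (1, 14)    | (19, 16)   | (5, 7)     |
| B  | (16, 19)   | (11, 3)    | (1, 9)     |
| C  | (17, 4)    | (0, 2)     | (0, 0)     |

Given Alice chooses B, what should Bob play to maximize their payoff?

V

With Alice fixed at B, Bob's payoffs are: V → 19, W → 3, X → 9.
The maximum is 19, achieved by V.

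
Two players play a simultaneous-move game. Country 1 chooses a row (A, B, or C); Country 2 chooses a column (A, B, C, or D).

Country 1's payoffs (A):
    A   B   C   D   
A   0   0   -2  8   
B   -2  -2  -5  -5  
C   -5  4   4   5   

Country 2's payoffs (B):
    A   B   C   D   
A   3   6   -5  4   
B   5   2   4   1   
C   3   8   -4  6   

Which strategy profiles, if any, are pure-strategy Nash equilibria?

(C, B)

Find each player's best response to every opponent strategy; NE are the intersections.
Country 1's best responses — vs A: A (payoff 0); vs B: C (payoff 4); vs C: C (payoff 4); vs D: A (payoff 8).
Country 2's best responses — vs A: B (payoff 6); vs B: A (payoff 5); vs C: B (payoff 8).
The only mutual best response is (C, B); neither player gains by switching there.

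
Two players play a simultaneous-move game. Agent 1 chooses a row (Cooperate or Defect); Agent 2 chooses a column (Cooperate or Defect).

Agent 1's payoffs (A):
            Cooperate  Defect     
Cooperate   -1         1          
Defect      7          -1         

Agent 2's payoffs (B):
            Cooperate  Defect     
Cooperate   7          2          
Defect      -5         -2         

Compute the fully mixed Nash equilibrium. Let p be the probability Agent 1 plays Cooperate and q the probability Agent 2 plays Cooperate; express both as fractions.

In a mixed NE each player is indifferent between their pure strategies, so the opponent's mix sets the indifference.
Agent 2 indifferent between Cooperate and Defect: p·7 + (1−p)·(-5) = p·2 + (1−p)·(-2) ⟹ (-5) + 12p = (-2) + 4p ⟹ p = 3/8.
Agent 1 indifferent between Cooperate and Defect: q·(-1) + (1−q)·1 = q·7 + (1−q)·(-1) ⟹ 1 + (-2)q = (-1) + 8q ⟹ q = 1/5.

p = 3/8, q = 1/5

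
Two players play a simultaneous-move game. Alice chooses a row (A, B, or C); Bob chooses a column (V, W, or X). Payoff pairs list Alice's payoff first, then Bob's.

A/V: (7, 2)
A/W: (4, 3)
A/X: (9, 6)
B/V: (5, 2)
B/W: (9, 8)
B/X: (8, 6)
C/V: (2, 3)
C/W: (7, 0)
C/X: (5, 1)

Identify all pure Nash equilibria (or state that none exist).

Find each player's best response to every opponent strategy; NE are the intersections.
Alice's best responses — vs V: A (payoff 7); vs W: B (payoff 9); vs X: A (payoff 9).
Bob's best responses — vs A: X (payoff 6); vs B: W (payoff 8); vs C: V (payoff 3).
Mutual best responses occur at (A, X) and (B, W); at each, neither player gains by switching.

(A, X) and (B, W)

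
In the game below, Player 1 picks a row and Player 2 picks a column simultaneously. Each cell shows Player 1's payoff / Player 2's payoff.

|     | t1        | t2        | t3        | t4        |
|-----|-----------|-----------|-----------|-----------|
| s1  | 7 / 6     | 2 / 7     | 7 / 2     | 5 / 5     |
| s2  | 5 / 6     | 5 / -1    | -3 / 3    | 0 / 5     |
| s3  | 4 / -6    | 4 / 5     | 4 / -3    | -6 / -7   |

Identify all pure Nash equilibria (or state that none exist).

A profile is a Nash equilibrium when each player is best-responding to the other.
Player 1's best responses — vs t1: s1 (payoff 7); vs t2: s2 (payoff 5); vs t3: s1 (payoff 7); vs t4: s1 (payoff 5).
Player 2's best responses — vs s1: t2 (payoff 7); vs s2: t1 (payoff 6); vs s3: t2 (payoff 5).
No cell has both players best-responding. For instance, Player 1's best reply to t2 is s2, but against s2 Player 2 prefers t1 over t2.

There is no pure-strategy Nash equilibrium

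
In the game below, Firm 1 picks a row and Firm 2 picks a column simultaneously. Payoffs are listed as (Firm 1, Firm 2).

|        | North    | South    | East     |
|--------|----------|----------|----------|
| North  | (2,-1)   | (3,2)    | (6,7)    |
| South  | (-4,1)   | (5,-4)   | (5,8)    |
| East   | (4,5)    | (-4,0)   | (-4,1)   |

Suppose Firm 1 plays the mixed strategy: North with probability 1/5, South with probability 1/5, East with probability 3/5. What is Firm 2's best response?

East

Compute Firm 2's expected payoff from each pure strategy against the given mix.
North: (1/5)·(-1) + (1/5)·1 + (3/5)·5 = 3
South: (1/5)·2 + (1/5)·(-4) + (3/5)·0 = -2/5
East: (1/5)·7 + (1/5)·8 + (3/5)·1 = 18/5
Highest expected payoff is 18/5, from East.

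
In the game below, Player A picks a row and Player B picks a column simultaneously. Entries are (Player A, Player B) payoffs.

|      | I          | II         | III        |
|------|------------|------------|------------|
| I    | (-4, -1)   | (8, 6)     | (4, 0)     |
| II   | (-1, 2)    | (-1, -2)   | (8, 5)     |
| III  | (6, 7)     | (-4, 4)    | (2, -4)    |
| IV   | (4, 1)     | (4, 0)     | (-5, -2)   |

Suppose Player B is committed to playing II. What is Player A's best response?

I

With Player B fixed at II, Player A's payoffs are: I → 8, II → -1, III → -4, IV → 4.
The maximum is 8, achieved by I.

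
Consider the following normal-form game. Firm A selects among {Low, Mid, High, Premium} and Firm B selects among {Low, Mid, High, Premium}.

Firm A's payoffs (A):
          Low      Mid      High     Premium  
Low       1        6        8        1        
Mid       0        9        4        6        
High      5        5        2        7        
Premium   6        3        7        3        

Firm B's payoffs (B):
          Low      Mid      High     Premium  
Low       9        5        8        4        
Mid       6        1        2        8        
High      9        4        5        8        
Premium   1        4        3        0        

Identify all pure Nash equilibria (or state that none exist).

None

Find each player's best response to every opponent strategy; NE are the intersections.
Firm A's best responses — vs Low: Premium (payoff 6); vs Mid: Mid (payoff 9); vs High: Low (payoff 8); vs Premium: High (payoff 7).
Firm B's best responses — vs Low: Low (payoff 9); vs Mid: Premium (payoff 8); vs High: Low (payoff 9); vs Premium: Mid (payoff 4).
No cell has both players best-responding. For instance, Firm A's best reply to Mid is Mid, but against Mid Firm B prefers Premium over Mid.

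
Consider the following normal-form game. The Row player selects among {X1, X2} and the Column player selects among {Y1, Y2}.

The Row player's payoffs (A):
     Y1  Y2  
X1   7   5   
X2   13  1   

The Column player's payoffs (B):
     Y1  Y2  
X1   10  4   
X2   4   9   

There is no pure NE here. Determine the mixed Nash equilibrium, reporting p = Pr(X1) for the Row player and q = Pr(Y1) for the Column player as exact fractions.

p = 5/11, q = 2/5

In a mixed NE each player is indifferent between their pure strategies, so the opponent's mix sets the indifference.
The Column player indifferent between Y1 and Y2: p·10 + (1−p)·4 = p·4 + (1−p)·9 ⟹ 4 + 6p = 9 + (-5)p ⟹ p = 5/11.
The Row player indifferent between X1 and X2: q·7 + (1−q)·5 = q·13 + (1−q)·1 ⟹ 5 + 2q = 1 + 12q ⟹ q = 2/5.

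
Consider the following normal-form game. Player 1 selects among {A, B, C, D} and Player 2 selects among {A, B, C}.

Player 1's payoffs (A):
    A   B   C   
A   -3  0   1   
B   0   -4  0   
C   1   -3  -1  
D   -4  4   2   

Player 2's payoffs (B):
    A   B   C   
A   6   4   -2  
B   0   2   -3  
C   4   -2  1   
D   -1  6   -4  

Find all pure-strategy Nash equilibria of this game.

(C, A) and (D, B)

A profile is a Nash equilibrium when each player is best-responding to the other.
Player 1's best responses — vs A: C (payoff 1); vs B: D (payoff 4); vs C: D (payoff 2).
Player 2's best responses — vs A: A (payoff 6); vs B: B (payoff 2); vs C: A (payoff 4); vs D: B (payoff 6).
Mutual best responses occur at (C, A) and (D, B); at each, neither player gains by switching.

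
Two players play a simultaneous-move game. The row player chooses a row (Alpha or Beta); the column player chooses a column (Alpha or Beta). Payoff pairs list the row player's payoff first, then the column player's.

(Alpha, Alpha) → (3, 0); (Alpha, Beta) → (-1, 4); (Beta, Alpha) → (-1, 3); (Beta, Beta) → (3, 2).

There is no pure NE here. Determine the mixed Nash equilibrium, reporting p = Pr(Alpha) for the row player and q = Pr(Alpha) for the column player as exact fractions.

Each player's mixing probability is pinned down by making the *other* player indifferent.
The column player indifferent between Alpha and Beta: p·0 + (1−p)·3 = p·4 + (1−p)·2 ⟹ 3 + (-3)p = 2 + 2p ⟹ p = 1/5.
The row player indifferent between Alpha and Beta: q·3 + (1−q)·(-1) = q·(-1) + (1−q)·3 ⟹ (-1) + 4q = 3 + (-4)q ⟹ q = 1/2.

p = 1/5, q = 1/2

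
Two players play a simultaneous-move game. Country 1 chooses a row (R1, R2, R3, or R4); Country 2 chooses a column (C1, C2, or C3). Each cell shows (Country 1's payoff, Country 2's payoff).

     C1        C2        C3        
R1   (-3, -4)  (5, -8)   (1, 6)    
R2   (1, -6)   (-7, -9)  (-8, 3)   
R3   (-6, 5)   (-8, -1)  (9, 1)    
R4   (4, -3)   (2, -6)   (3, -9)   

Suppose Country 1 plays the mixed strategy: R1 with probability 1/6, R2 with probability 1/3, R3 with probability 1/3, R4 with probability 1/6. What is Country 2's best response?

Country 2's best reply maximizes expected payoff against the mix.
C1: (1/6)·(-4) + (1/3)·(-6) + (1/3)·5 + (1/6)·(-3) = -3/2
C2: (1/6)·(-8) + (1/3)·(-9) + (1/3)·(-1) + (1/6)·(-6) = -17/3
C3: (1/6)·6 + (1/3)·3 + (1/3)·1 + (1/6)·(-9) = 5/6
Highest expected payoff is 5/6, from C3.

C3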